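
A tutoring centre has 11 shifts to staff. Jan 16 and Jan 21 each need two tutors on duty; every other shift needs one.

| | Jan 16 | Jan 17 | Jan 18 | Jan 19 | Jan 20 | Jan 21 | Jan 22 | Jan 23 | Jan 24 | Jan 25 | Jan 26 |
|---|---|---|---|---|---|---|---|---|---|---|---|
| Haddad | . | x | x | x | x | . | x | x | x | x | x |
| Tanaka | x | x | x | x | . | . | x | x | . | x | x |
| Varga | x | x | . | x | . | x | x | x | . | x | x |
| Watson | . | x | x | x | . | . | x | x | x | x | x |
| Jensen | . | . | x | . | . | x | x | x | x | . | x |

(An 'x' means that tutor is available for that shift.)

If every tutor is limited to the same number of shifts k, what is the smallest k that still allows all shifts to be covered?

With 5 tutors and 13 worker-slots to fill, someone must work at least ⌈13/5⌉ = 3 shifts, so k ≥ 3.
k = 3 works: Jan 16→Tanaka+Varga, Jan 17→Haddad, Jan 18→Tanaka, Jan 19→Tanaka, Jan 20→Haddad, Jan 21→Varga+Jensen, Jan 22→Watson, Jan 23→Watson, Jan 24→Haddad, Jan 25→Varga, Jan 26→Watson.
Loads: Haddad 3, Tanaka 3, Varga 3, Watson 3, Jensen 1 — all ≤ 3.

3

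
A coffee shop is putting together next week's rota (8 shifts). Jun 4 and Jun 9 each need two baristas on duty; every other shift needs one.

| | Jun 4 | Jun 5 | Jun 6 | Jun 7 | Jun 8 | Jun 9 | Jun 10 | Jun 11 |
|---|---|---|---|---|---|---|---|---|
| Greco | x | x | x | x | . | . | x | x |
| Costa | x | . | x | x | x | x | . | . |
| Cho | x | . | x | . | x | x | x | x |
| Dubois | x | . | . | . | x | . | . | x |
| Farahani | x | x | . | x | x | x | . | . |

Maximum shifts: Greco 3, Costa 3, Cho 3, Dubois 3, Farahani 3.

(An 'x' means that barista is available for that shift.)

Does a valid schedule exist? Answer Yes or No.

One valid schedule: Jun 4→Cho+Dubois, Jun 5→Greco, Jun 6→Greco, Jun 7→Costa, Jun 8→Costa, Jun 9→Costa+Cho, Jun 10→Greco, Jun 11→Cho.
Loads: Greco 3/3, Costa 3/3, Cho 3/3, Dubois 1/3, Farahani 0/3 — all within limits.

Yes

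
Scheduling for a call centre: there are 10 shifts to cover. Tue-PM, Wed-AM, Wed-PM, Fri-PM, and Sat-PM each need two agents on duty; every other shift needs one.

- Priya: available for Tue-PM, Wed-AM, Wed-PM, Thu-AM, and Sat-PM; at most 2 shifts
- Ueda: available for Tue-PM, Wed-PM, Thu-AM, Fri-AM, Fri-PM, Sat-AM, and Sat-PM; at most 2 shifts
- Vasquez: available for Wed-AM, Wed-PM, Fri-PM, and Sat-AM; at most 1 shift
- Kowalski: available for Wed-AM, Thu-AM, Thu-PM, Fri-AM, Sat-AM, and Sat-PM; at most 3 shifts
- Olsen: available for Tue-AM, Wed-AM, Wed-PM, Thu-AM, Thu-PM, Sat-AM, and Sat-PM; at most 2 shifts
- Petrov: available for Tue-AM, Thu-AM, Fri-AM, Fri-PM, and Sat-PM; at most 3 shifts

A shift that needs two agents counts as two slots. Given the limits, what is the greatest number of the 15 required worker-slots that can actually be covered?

Total capacity across all agents is 2+2+1+3+2+3 = 13, and 15 slots are needed, so at most 13 can be filled.
An assignment achieving 13: Tue-AM→Olsen, Tue-PM→Priya+Ueda, Wed-AM→Priya+Kowalski, Wed-PM→Olsen, Thu-AM→Petrov, Thu-PM→Kowalski, Fri-AM→Ueda, Fri-PM→Vasquez+Petrov, Sat-AM→Kowalski, Sat-PM→Petrov.
Loads: Priya 2/2, Ueda 2/2, Vasquez 1/1, Kowalski 3/3, Olsen 2/2, Petrov 3/3.

13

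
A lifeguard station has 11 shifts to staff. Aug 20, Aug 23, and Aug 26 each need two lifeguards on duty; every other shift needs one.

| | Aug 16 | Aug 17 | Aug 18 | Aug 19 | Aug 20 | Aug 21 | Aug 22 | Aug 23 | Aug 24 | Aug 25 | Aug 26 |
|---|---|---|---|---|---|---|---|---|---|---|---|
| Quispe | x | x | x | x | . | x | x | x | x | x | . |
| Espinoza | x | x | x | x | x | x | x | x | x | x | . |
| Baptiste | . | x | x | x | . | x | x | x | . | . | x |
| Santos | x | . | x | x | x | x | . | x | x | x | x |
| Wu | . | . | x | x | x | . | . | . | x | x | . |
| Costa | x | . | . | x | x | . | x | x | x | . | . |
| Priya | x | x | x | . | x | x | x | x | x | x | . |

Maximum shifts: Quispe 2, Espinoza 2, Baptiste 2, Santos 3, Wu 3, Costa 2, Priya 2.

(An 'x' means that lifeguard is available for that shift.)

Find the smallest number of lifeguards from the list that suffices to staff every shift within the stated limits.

14 slots to fill and no one can take more than 3, so at least ⌈14/3⌉ = 5 lifeguards are needed.
Any 5 lifeguards together have capacity at most 3+3+2+2+2 = 12 < 14 slots, so 5 can never suffice.
Quispe, Espinoza, Baptiste, Santos, Wu, and Costa alone can cover everything: Aug 16→Quispe, Aug 17→Quispe, Aug 18→Baptiste, Aug 19→Wu, Aug 20→Wu+Costa, Aug 21→Espinoza, Aug 22→Espinoza, Aug 23→Santos+Costa, Aug 24→Wu, Aug 25→Santos, Aug 26→Baptiste+Santos.

6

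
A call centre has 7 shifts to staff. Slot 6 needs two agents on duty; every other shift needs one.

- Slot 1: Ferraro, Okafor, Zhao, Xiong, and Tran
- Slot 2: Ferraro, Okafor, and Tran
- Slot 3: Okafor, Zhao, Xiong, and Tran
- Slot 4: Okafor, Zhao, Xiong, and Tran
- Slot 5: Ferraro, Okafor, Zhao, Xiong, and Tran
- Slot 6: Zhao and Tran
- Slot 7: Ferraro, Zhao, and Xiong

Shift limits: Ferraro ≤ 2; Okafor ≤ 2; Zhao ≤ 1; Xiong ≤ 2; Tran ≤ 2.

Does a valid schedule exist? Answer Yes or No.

Yes

Slot 6 can only be covered by Zhao and Tran, so that assignment is forced.
One valid schedule: Slot 1→Xiong, Slot 2→Ferraro, Slot 3→Okafor, Slot 4→Okafor, Slot 5→Xiong, Slot 6→Zhao+Tran, Slot 7→Ferraro.
Loads: Ferraro 2/2, Okafor 2/2, Zhao 1/1, Xiong 2/2, Tran 1/2 — all within limits.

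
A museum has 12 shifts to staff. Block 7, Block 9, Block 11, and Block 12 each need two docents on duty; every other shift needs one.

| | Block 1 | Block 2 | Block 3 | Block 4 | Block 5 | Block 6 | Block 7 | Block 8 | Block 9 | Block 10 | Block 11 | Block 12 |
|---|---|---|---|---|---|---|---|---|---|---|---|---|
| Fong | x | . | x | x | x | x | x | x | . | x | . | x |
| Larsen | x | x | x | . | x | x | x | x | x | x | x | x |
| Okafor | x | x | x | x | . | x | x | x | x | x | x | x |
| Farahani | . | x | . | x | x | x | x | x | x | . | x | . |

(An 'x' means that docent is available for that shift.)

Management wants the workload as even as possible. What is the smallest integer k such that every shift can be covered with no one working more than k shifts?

With 4 docents and 16 worker-slots to fill, someone must work at least ⌈16/4⌉ = 4 shifts, so k ≥ 4.
k = 4 works: Block 1→Fong, Block 2→Larsen, Block 3→Fong, Block 4→Fong, Block 5→Fong, Block 6→Farahani, Block 7→Okafor+Farahani, Block 8→Farahani, Block 9→Larsen+Okafor, Block 10→Larsen, Block 11→Okafor+Farahani, Block 12→Larsen+Okafor.
Loads: Fong 4, Larsen 4, Okafor 4, Farahani 4 — all ≤ 4.

4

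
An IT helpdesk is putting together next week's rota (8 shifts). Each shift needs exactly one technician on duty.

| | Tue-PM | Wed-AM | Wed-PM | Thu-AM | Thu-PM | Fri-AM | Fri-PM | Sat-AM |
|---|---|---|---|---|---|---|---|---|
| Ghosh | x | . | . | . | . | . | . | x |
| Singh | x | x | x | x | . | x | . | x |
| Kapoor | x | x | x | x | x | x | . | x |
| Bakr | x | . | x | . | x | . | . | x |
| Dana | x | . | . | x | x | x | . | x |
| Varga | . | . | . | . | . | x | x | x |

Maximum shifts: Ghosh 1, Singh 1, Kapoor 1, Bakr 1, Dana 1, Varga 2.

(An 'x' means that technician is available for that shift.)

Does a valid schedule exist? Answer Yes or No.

No

Total capacity is 1+1+1+1+1+2 = 7 but 8 worker-slots are needed — infeasible.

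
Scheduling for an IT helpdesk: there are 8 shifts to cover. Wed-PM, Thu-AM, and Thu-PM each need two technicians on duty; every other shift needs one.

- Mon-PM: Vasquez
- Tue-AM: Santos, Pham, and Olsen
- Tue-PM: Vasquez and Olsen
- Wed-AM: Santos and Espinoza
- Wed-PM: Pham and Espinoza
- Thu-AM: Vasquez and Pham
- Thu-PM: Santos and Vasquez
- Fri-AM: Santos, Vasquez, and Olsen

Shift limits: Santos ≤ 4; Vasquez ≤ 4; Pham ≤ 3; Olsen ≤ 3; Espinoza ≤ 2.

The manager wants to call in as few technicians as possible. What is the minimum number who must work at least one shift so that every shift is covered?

4

11 slots to fill and no one can take more than 4, so at least ⌈11/4⌉ = 3 technicians are needed.
Shifts {Wed-PM, Thu-PM} need 4 slots, but among the technicians available for them (Santos, Vasquez, Pham, and Espinoza) any 3 together supply at most 3. So 3 technicians are not enough.
Santos, Vasquez, Pham, and Espinoza alone can cover everything: Mon-PM→Vasquez, Tue-AM→Santos, Tue-PM→Vasquez, Wed-AM→Santos, Wed-PM→Pham+Espinoza, Thu-AM→Vasquez+Pham, Thu-PM→Santos+Vasquez, Fri-AM→Santos.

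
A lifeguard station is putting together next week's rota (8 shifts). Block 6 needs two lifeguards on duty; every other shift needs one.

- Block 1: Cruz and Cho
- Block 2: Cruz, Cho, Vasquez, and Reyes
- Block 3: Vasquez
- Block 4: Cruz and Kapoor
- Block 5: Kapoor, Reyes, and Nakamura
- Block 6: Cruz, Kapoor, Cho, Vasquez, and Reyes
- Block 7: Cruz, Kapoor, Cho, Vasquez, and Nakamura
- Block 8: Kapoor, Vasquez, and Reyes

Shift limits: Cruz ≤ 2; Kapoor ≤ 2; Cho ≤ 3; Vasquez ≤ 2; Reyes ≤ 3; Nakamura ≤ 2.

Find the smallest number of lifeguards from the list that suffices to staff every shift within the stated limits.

4

9 slots to fill and no one can take more than 3, so at least ⌈9/3⌉ = 3 lifeguards are needed.
Any 3 lifeguards together have capacity at most 3+3+2 = 8 < 9 slots, so 3 can never suffice.
Cruz, Kapoor, Cho, and Vasquez alone can cover everything: Block 1→Cruz, Block 2→Cho, Block 3→Vasquez, Block 4→Cruz, Block 5→Kapoor, Block 6→Cho+Vasquez, Block 7→Cho, Block 8→Kapoor.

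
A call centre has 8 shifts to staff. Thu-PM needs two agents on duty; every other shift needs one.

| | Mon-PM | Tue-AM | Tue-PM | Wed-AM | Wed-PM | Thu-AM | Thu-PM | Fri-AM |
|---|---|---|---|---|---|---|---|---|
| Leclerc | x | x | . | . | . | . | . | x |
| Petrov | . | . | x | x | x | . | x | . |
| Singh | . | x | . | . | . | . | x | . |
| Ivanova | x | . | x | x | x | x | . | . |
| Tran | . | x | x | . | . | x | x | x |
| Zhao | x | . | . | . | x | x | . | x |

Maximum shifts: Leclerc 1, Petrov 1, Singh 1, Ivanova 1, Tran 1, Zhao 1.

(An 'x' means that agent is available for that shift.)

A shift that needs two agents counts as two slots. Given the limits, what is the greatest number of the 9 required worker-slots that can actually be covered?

6

Total capacity across all agents is 1+1+1+1+1+1 = 6, and 9 slots are needed, so at most 6 can be filled.
An assignment achieving 6: Mon-PM→Leclerc, Tue-AM→Singh, Tue-PM→Ivanova, Wed-AM→Petrov, Wed-PM→Zhao, Thu-AM→Tran.
Loads: Leclerc 1/1, Petrov 1/1, Singh 1/1, Ivanova 1/1, Tran 1/1, Zhao 1/1.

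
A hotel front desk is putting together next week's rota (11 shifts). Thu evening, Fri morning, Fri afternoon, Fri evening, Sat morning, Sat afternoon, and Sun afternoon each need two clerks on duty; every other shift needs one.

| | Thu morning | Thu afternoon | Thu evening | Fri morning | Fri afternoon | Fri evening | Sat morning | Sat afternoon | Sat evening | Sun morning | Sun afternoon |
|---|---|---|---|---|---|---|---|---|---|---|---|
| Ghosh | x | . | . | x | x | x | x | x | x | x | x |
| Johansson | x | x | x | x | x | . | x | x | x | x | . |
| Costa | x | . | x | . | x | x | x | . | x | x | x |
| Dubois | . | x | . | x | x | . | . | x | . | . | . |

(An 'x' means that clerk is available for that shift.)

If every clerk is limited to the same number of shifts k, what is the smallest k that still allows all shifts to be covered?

With 4 clerks and 18 worker-slots to fill, someone must work at least ⌈18/4⌉ = 5 shifts, so k ≥ 5.
k = 5 works: Thu morning→Ghosh, Thu afternoon→Johansson, Thu evening→Johansson+Costa, Fri morning→Ghosh+Dubois, Fri afternoon→Costa+Dubois, Fri evening→Ghosh+Costa, Sat morning→Ghosh+Johansson, Sat afternoon→Johansson+Dubois, Sat evening→Johansson, Sun morning→Costa, Sun afternoon→Ghosh+Costa.
Loads: Ghosh 5, Johansson 5, Costa 5, Dubois 3 — all ≤ 5.

5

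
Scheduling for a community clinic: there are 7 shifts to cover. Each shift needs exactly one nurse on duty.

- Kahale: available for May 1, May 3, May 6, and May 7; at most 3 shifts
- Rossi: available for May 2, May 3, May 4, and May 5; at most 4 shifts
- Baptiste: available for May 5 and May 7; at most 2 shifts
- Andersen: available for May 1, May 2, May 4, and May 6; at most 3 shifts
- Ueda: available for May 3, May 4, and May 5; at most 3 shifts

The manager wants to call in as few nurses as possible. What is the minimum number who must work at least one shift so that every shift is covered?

2

7 slots to fill and no one can take more than 4, so at least ⌈7/4⌉ = 2 nurses are needed.
Kahale and Rossi alone can cover everything: May 1→Kahale, May 2→Rossi, May 3→Rossi, May 4→Rossi, May 5→Rossi, May 6→Kahale, May 7→Kahale.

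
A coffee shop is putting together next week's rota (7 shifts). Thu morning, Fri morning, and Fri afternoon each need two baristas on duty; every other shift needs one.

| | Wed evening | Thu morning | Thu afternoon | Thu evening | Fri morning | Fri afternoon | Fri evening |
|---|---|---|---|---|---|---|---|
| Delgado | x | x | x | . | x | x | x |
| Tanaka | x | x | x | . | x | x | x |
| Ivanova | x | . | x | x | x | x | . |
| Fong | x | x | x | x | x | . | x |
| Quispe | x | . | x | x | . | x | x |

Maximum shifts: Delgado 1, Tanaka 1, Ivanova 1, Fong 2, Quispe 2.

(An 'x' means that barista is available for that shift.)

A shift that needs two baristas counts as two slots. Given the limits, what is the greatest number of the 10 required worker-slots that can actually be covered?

7

Total capacity across all baristas is 1+1+1+2+2 = 7, and 10 slots are needed, so at most 7 can be filled.
An assignment achieving 7: Wed evening→Quispe, Thu morning→Delgado+Tanaka, Thu evening→Ivanova, Fri morning→Fong, Fri afternoon→Quispe, Fri evening→Fong.
Loads: Delgado 1/1, Tanaka 1/1, Ivanova 1/1, Fong 2/2, Quispe 2/2.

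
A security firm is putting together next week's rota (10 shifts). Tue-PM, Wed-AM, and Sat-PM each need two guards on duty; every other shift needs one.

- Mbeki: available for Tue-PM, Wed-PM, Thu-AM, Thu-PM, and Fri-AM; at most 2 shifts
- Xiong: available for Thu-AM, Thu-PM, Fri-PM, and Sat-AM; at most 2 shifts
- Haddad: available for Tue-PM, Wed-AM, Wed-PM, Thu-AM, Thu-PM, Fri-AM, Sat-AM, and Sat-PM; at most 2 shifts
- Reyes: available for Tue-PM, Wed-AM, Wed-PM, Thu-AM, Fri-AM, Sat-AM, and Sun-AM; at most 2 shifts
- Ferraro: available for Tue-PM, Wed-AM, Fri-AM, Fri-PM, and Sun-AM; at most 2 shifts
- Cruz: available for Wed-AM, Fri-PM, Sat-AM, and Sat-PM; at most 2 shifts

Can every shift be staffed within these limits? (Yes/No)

Total capacity is 2+2+2+2+2+2 = 12 but 13 worker-slots are needed — infeasible.

No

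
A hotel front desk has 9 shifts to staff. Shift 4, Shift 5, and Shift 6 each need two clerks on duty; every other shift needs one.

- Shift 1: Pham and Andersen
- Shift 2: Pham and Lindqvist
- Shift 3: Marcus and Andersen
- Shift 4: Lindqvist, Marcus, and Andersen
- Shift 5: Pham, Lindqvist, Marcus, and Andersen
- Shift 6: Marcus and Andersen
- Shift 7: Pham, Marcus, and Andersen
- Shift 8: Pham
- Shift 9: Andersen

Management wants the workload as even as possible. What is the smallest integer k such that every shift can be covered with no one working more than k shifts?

3

With 4 clerks and 12 worker-slots to fill, someone must work at least ⌈12/4⌉ = 3 shifts, so k ≥ 3.
k = 3 works: Shift 1→Pham, Shift 2→Lindqvist, Shift 3→Marcus, Shift 4→Lindqvist+Marcus, Shift 5→Lindqvist+Andersen, Shift 6→Marcus+Andersen, Shift 7→Pham, Shift 8→Pham, Shift 9→Andersen.
Loads: Pham 3, Lindqvist 3, Marcus 3, Andersen 3 — all ≤ 3.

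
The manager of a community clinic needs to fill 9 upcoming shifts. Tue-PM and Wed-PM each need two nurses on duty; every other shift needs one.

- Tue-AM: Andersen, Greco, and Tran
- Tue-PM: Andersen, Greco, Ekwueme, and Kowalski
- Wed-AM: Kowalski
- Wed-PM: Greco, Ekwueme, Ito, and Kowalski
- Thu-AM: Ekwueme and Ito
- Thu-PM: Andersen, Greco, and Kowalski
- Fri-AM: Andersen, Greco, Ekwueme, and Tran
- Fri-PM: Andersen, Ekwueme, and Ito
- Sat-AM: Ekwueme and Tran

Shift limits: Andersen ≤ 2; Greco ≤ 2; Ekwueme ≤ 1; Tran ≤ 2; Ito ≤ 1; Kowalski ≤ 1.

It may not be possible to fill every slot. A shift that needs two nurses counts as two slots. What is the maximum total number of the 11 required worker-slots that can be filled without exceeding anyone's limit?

9

Total capacity across all nurses is 2+2+1+2+1+1 = 9, and 11 slots are needed, so at most 9 can be filled.
An assignment achieving 9: Tue-AM→Andersen, Tue-PM→Greco, Wed-AM→Kowalski, Wed-PM→Greco, Thu-AM→Ekwueme, Thu-PM→Andersen, Fri-AM→Tran, Fri-PM→Ito, Sat-AM→Tran.
Loads: Andersen 2/2, Greco 2/2, Ekwueme 1/1, Tran 2/2, Ito 1/1, Kowalski 1/1.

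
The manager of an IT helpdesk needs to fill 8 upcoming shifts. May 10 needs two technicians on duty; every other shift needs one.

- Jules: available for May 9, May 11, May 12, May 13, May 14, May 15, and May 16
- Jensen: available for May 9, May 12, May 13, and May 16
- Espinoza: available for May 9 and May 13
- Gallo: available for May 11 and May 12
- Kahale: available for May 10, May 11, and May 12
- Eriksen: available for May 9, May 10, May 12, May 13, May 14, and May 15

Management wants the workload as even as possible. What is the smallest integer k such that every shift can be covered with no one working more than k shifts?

2

With 6 technicians and 9 worker-slots to fill, someone must work at least ⌈9/6⌉ = 2 shifts, so k ≥ 2.
k = 2 works: May 9→Jensen, May 10→Kahale+Eriksen, May 11→Gallo, May 12→Gallo, May 13→Espinoza, May 14→Jules, May 15→Jules, May 16→Jensen.
Loads: Jules 2, Jensen 2, Espinoza 1, Gallo 2, Kahale 1, Eriksen 1 — all ≤ 2.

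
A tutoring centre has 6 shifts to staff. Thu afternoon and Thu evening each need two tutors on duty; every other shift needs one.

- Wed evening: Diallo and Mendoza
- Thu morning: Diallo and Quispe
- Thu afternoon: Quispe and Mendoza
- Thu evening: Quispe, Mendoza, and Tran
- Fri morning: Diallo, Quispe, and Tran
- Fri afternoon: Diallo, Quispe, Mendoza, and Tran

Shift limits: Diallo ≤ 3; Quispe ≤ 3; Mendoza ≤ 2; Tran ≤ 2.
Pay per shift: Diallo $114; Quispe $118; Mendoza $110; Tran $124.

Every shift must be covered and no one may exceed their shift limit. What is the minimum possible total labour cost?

Thu afternoon can only be covered by Quispe and Mendoza, so that assignment is forced.
Picking the cheapest available tutor for each shift independently would cost $904, but that ignores the shift limits.
An optimal schedule: Wed evening→Diallo, Thu morning→Diallo, Thu afternoon→Quispe+Mendoza, Thu evening→Quispe+Mendoza, Fri morning→Diallo, Fri afternoon→Quispe.
Total: 114 + 114 + 118 + 110 + 118 + 110 + 114 + 118 = $916.

$916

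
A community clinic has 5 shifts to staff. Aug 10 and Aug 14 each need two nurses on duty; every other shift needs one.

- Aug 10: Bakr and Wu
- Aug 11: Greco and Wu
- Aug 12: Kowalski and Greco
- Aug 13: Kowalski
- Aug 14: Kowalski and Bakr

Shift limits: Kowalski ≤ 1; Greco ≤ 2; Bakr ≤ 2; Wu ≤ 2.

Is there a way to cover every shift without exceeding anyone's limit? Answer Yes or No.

No

Total capacity is 7 and 7 slots are needed, so capacity alone doesn't rule it out.
Shifts {Aug 13, Aug 14} need 3 worker-slots in total, but the nurses available for any of those shifts (Kowalski and Bakr) can supply at most 2 among them. So no valid schedule exists.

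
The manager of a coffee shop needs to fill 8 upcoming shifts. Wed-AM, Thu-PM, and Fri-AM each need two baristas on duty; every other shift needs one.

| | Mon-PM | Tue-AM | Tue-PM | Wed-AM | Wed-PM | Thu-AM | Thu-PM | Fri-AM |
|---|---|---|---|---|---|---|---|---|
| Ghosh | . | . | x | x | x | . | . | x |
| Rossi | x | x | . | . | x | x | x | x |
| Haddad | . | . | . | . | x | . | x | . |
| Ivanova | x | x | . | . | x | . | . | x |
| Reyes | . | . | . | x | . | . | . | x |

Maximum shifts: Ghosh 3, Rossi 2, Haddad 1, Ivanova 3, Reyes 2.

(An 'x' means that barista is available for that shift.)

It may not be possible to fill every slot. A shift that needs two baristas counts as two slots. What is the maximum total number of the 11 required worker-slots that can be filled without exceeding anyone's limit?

11

Total capacity across all baristas is 3+2+1+3+2 = 11, and 11 slots are needed, so at most 11 can be filled.
An assignment achieving 11: Mon-PM→Ivanova, Tue-AM→Ivanova, Tue-PM→Ghosh, Wed-AM→Ghosh+Reyes, Wed-PM→Ghosh, Thu-AM→Rossi, Thu-PM→Rossi+Haddad, Fri-AM→Ivanova+Reyes.
Loads: Ghosh 3/3, Rossi 2/2, Haddad 1/1, Ivanova 3/3, Reyes 2/2.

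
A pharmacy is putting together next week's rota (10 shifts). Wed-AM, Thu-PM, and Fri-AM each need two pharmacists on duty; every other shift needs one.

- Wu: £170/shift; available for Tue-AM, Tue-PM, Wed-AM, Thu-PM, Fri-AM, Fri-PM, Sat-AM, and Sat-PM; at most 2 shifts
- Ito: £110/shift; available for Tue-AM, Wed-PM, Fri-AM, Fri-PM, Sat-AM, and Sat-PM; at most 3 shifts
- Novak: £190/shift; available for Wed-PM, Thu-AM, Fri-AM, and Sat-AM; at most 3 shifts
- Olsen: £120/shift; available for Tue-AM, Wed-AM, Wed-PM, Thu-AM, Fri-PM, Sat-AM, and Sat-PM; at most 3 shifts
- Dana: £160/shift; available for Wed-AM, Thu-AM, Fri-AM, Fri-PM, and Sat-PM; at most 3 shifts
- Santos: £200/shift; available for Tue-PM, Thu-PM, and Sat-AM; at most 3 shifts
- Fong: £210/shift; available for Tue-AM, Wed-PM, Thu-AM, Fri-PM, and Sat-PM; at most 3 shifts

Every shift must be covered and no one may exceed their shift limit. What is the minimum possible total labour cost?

£1900

Thu-PM can only be covered by Wu and Santos, so that assignment is forced.
Picking the cheapest available pharmacist for each shift independently would cost £1760, but that ignores the shift limits.
An optimal schedule: Tue-AM→Ito, Tue-PM→Wu, Wed-AM→Olsen+Dana, Wed-PM→Ito, Thu-AM→Olsen, Thu-PM→Wu+Santos, Fri-AM→Dana+Novak, Fri-PM→Ito, Sat-AM→Olsen, Sat-PM→Dana.
Total: 110 + 170 + 120 + 160 + 110 + 120 + 170 + 200 + 160 + 190 + 110 + 120 + 160 = £1900.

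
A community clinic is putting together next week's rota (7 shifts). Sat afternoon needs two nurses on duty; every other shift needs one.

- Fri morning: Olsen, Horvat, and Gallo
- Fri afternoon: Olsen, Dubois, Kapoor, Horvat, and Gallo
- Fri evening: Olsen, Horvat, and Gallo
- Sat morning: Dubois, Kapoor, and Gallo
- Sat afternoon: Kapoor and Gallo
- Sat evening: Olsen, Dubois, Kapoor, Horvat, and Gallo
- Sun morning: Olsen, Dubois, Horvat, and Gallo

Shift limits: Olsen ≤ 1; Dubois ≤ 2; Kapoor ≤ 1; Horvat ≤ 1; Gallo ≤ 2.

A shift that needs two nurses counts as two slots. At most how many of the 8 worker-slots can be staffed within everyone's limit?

Total capacity across all nurses is 1+2+1+1+2 = 7, and 8 slots are needed, so at most 7 can be filled.
An assignment achieving 7: Fri morning→Olsen, Fri afternoon→Gallo, Fri evening→Horvat, Sat morning→Dubois, Sat afternoon→Kapoor+Gallo, Sun morning→Dubois.
Loads: Olsen 1/1, Dubois 2/2, Kapoor 1/1, Horvat 1/1, Gallo 2/2.

7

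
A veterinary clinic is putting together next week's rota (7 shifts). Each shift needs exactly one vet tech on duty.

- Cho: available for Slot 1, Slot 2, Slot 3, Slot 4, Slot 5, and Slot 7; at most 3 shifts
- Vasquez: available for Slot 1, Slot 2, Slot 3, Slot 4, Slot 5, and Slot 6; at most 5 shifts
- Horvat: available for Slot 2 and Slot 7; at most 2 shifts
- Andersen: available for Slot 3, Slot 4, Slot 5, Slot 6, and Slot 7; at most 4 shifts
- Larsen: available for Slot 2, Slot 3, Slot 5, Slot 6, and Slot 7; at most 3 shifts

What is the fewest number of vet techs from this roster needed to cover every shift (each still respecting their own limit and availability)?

7 slots to fill and no one can take more than 5, so at least ⌈7/5⌉ = 2 vet techs are needed.
Cho and Vasquez alone can cover everything: Slot 1→Cho, Slot 2→Cho, Slot 3→Vasquez, Slot 4→Vasquez, Slot 5→Vasquez, Slot 6→Vasquez, Slot 7→Cho.

2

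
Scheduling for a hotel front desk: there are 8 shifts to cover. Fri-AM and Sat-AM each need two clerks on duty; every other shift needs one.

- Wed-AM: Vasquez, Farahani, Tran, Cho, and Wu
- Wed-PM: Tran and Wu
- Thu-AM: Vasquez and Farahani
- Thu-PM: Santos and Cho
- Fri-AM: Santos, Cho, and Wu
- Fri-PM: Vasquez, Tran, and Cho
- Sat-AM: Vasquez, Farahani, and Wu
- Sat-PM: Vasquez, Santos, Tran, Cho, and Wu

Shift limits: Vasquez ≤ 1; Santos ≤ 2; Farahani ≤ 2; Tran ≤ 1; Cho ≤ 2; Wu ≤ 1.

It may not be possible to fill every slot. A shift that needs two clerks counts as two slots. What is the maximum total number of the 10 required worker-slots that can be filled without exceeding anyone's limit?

Total capacity across all clerks is 1+2+2+1+2+1 = 9, and 10 slots are needed, so at most 9 can be filled.
An assignment achieving 9: Wed-AM→Farahani, Wed-PM→Tran, Thu-AM→Vasquez, Thu-PM→Santos, Fri-AM→Santos+Cho, Fri-PM→Cho, Sat-AM→Farahani+Wu.
Loads: Vasquez 1/1, Santos 2/2, Farahani 2/2, Tran 1/1, Cho 2/2, Wu 1/1.

9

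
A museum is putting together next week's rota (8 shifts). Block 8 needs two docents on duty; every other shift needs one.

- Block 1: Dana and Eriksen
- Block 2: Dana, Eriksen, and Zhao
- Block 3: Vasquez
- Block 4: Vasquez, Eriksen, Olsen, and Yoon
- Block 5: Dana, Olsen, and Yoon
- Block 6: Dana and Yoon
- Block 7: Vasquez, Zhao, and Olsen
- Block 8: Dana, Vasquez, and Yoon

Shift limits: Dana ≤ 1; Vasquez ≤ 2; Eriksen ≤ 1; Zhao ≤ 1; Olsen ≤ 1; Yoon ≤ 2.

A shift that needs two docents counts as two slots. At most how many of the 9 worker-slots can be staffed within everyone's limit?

8

Total capacity across all docents is 1+2+1+1+1+2 = 8, and 9 slots are needed, so at most 8 can be filled.
An assignment achieving 8: Block 1→Dana, Block 2→Eriksen, Block 3→Vasquez, Block 5→Olsen, Block 6→Yoon, Block 7→Zhao, Block 8→Vasquez+Yoon.
Loads: Dana 1/1, Vasquez 2/2, Eriksen 1/1, Zhao 1/1, Olsen 1/1, Yoon 2/2.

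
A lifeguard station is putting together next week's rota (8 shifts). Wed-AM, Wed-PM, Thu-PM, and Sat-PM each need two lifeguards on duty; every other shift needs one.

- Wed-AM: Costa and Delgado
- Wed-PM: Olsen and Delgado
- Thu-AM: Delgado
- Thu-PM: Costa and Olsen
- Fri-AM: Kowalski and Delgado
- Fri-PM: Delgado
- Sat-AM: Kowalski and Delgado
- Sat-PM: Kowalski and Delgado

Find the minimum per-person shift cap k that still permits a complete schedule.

5

With 4 lifeguards and 12 worker-slots to fill, someone must work at least ⌈12/4⌉ = 3 shifts, so k ≥ 3.
k = 4 fails: Shifts {Wed-AM, Wed-PM, Thu-AM, Fri-PM, Sat-PM} need 8 worker-slots in total, but the lifeguards available for any of those shifts (Kowalski, Costa, Olsen, and Delgado) can supply at most 7 among them. So no valid schedule exists.
k = 5 works: Wed-AM→Costa+Delgado, Wed-PM→Olsen+Delgado, Thu-AM→Delgado, Thu-PM→Costa+Olsen, Fri-AM→Kowalski, Fri-PM→Delgado, Sat-AM→Kowalski, Sat-PM→Kowalski+Delgado.
Loads: Kowalski 3, Costa 2, Olsen 2, Delgado 5 — all ≤ 5.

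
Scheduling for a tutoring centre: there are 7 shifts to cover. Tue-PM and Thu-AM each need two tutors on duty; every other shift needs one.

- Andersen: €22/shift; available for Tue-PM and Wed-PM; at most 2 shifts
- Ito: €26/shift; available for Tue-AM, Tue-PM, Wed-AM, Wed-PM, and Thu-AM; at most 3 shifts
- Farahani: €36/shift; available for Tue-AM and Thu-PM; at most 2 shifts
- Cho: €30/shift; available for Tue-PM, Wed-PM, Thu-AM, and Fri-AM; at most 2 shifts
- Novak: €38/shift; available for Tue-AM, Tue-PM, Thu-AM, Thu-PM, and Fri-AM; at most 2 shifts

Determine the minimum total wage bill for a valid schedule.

€254

Wed-AM can only be covered by Ito, so that assignment is forced.
Picking the cheapest available tutor for each shift independently would cost €244, but that ignores the shift limits.
An optimal schedule: Tue-AM→Farahani, Tue-PM→Andersen+Ito, Wed-AM→Ito, Wed-PM→Andersen, Thu-AM→Ito+Cho, Thu-PM→Farahani, Fri-AM→Cho.
Total: 36 + 22 + 26 + 26 + 22 + 26 + 30 + 36 + 30 = €254.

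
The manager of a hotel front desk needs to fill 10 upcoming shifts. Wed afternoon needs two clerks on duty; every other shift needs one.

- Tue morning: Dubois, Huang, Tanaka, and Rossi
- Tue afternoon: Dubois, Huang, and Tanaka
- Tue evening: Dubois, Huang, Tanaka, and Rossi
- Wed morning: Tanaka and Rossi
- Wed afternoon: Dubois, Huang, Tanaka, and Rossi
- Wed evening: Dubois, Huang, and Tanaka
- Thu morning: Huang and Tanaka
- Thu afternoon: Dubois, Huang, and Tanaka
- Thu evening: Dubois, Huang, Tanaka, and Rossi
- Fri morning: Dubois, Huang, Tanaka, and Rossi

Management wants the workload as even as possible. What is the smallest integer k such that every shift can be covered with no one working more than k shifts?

With 4 clerks and 11 worker-slots to fill, someone must work at least ⌈11/4⌉ = 3 shifts, so k ≥ 3.
k = 3 works: Tue morning→Huang, Tue afternoon→Dubois, Tue evening→Huang, Wed morning→Tanaka, Wed afternoon→Tanaka+Rossi, Wed evening→Dubois, Thu morning→Huang, Thu afternoon→Dubois, Thu evening→Tanaka, Fri morning→Rossi.
Loads: Dubois 3, Huang 3, Tanaka 3, Rossi 2 — all ≤ 3.

3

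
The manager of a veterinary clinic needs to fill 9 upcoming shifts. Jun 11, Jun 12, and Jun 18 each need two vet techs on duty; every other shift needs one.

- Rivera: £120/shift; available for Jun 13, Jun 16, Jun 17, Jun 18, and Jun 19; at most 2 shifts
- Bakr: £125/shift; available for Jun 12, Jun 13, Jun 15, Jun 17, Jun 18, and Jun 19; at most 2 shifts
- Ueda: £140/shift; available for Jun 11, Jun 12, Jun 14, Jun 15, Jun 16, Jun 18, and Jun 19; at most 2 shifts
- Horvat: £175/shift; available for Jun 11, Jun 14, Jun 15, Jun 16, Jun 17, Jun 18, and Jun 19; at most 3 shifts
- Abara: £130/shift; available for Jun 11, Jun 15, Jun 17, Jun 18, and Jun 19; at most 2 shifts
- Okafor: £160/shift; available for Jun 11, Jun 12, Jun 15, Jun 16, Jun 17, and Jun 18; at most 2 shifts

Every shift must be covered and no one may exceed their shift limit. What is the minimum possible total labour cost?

Picking the cheapest available vet tech for each shift independently would cost £1525, but that ignores the shift limits.
An optimal schedule: Jun 11→Okafor+Horvat, Jun 12→Bakr+Ueda, Jun 13→Rivera, Jun 14→Ueda, Jun 15→Bakr, Jun 16→Rivera, Jun 17→Abara, Jun 18→Okafor+Horvat, Jun 19→Abara.
Total: 160 + 175 + 125 + 140 + 120 + 140 + 125 + 120 + 130 + 160 + 175 + 130 = £1700.

£1700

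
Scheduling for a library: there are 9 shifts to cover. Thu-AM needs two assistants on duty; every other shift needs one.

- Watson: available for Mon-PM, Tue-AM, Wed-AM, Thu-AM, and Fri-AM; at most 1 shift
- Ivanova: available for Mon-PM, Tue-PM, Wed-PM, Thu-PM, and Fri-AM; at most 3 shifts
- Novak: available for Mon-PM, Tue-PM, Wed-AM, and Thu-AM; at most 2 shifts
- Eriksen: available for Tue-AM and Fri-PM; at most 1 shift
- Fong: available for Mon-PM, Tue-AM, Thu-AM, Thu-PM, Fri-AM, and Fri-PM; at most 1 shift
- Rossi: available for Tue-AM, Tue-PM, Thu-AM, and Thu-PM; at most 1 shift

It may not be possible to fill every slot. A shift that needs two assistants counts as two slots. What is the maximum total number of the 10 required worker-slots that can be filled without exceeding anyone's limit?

9

Total capacity across all assistants is 1+3+2+1+1+1 = 9, and 10 slots are needed, so at most 9 can be filled.
An assignment achieving 9: Mon-PM→Novak, Tue-AM→Rossi, Tue-PM→Ivanova, Wed-AM→Watson, Wed-PM→Ivanova, Thu-AM→Novak, Thu-PM→Ivanova, Fri-AM→Fong, Fri-PM→Eriksen.
Loads: Watson 1/1, Ivanova 3/3, Novak 2/2, Eriksen 1/1, Fong 1/1, Rossi 1/1.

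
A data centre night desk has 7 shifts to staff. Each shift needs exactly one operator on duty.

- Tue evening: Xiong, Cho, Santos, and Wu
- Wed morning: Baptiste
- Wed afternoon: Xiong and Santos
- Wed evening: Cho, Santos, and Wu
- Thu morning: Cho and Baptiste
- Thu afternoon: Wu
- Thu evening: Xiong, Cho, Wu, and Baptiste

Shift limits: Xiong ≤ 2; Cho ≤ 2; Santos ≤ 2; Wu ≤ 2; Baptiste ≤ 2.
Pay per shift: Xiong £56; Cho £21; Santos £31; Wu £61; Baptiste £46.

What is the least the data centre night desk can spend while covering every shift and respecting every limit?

£257

Wed morning can only be covered by Baptiste, so that assignment is forced.
Thu afternoon can only be covered by Wu, so that assignment is forced.
Picking the cheapest available operator for each shift independently would cost £222, but that ignores the shift limits.
An optimal schedule: Tue evening→Santos, Wed morning→Baptiste, Wed afternoon→Santos, Wed evening→Cho, Thu morning→Cho, Thu afternoon→Wu, Thu evening→Baptiste.
Total: 31 + 46 + 31 + 21 + 21 + 61 + 46 = £257.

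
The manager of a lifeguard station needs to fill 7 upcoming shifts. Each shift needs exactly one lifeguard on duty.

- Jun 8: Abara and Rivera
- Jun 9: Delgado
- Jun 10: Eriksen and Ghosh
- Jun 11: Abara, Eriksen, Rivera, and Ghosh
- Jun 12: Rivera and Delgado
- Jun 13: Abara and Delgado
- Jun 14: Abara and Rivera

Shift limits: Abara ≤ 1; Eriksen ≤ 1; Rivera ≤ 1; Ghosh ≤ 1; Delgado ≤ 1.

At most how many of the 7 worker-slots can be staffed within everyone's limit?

5

Total capacity across all lifeguards is 1+1+1+1+1 = 5, and 7 slots are needed, so at most 5 can be filled.
An assignment achieving 5: Jun 8→Abara, Jun 9→Delgado, Jun 10→Eriksen, Jun 11→Ghosh, Jun 12→Rivera.
Loads: Abara 1/1, Eriksen 1/1, Rivera 1/1, Ghosh 1/1, Delgado 1/1.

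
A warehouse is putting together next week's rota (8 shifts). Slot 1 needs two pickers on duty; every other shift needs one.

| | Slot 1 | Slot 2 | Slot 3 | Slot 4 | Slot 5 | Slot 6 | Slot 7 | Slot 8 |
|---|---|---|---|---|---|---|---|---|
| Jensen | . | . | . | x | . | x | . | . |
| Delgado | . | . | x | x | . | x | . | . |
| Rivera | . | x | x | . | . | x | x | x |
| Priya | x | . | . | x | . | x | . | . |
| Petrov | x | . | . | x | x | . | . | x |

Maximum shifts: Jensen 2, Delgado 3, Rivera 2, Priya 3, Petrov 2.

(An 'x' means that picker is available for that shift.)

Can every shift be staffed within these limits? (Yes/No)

Total capacity is 12 and 9 slots are needed, so capacity alone doesn't rule it out.
Shifts {Slot 1, Slot 2, Slot 5, Slot 7, Slot 8} need 6 worker-slots in total, but the pickers available for any of those shifts (Rivera, Priya, and Petrov) can supply at most 5 among them. So no valid schedule exists.

No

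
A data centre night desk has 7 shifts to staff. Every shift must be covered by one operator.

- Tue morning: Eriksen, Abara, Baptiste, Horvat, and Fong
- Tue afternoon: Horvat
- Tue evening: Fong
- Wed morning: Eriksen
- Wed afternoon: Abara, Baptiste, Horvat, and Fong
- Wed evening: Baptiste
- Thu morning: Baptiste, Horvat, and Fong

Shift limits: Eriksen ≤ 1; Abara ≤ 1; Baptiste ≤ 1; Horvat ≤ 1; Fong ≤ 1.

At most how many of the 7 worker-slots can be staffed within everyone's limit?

5

Total capacity across all operators is 1+1+1+1+1 = 5, and 7 slots are needed, so at most 5 can be filled.
An assignment achieving 5: Tue afternoon→Horvat, Tue evening→Fong, Wed morning→Eriksen, Wed afternoon→Abara, Wed evening→Baptiste.
Loads: Eriksen 1/1, Abara 1/1, Baptiste 1/1, Horvat 1/1, Fong 1/1.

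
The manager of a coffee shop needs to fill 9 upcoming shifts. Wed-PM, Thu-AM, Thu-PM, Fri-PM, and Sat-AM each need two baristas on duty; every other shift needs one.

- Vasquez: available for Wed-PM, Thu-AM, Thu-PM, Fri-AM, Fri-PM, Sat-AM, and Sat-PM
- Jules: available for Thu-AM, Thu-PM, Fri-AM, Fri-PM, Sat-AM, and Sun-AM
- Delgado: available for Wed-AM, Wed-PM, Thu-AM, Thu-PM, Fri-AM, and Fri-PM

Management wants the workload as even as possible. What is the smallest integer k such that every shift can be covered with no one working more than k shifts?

With 3 baristas and 14 worker-slots to fill, someone must work at least ⌈14/3⌉ = 5 shifts, so k ≥ 5.
k = 5 works: Wed-AM→Delgado, Wed-PM→Vasquez+Delgado, Thu-AM→Vasquez+Jules, Thu-PM→Vasquez+Jules, Fri-AM→Delgado, Fri-PM→Jules+Delgado, Sat-AM→Vasquez+Jules, Sat-PM→Vasquez, Sun-AM→Jules.
Loads: Vasquez 5, Jules 5, Delgado 4 — all ≤ 5.

5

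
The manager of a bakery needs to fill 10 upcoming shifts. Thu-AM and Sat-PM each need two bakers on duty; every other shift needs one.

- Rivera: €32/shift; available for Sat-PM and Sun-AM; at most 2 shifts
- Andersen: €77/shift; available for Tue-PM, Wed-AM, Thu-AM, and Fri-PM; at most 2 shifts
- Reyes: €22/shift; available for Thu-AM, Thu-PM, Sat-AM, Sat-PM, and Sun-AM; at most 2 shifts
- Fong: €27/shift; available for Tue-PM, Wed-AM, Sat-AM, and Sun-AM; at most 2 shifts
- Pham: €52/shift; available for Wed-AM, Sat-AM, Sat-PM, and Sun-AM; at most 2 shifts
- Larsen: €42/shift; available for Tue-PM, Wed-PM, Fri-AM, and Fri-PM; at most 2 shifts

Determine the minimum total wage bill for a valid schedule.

Wed-PM can only be covered by Larsen, so that assignment is forced.
Thu-AM can only be covered by Andersen and Reyes, so that assignment is forced.
Thu-PM can only be covered by Reyes, so that assignment is forced.
Picking the cheapest available baker for each shift independently would cost €399, but that ignores the shift limits.
An optimal schedule: Tue-PM→Fong, Wed-AM→Fong, Wed-PM→Larsen, Thu-AM→Andersen+Reyes, Thu-PM→Reyes, Fri-AM→Larsen, Fri-PM→Andersen, Sat-AM→Pham, Sat-PM→Rivera+Pham, Sun-AM→Rivera.
Total: 27 + 27 + 42 + 77 + 22 + 22 + 42 + 77 + 52 + 32 + 52 + 32 = €504.

€504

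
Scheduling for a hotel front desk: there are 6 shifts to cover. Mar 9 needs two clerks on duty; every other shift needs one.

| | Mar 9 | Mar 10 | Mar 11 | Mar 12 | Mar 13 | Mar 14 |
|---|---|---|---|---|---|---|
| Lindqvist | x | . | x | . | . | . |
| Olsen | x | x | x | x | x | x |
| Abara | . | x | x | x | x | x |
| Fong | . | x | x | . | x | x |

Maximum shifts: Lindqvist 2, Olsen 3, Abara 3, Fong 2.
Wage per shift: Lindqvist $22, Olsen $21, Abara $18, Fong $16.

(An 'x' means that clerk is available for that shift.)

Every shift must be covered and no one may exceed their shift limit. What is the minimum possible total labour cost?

$129

Mar 9 can only be covered by Lindqvist and Olsen, so that assignment is forced.
Picking the cheapest available clerk for each shift independently would cost $125, but that ignores the shift limits.
An optimal schedule: Mar 9→Olsen+Lindqvist, Mar 10→Fong, Mar 11→Abara, Mar 12→Abara, Mar 13→Fong, Mar 14→Abara.
Total: 21 + 22 + 16 + 18 + 18 + 16 + 18 = $129.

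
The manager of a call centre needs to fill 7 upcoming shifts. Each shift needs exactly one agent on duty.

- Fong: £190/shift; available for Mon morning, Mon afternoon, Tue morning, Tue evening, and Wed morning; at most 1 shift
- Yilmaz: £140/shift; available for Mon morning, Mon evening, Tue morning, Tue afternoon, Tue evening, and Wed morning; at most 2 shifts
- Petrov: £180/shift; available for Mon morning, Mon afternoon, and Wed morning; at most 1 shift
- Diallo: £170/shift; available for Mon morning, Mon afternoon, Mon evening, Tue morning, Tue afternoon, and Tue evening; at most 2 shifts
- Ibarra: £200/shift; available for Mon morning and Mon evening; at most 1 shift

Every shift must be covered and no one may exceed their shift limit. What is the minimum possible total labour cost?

£1190

Picking the cheapest available agent for each shift independently would cost £1010, but that ignores the shift limits.
An optimal schedule: Mon morning→Ibarra, Mon afternoon→Fong, Mon evening→Yilmaz, Tue morning→Diallo, Tue afternoon→Yilmaz, Tue evening→Diallo, Wed morning→Petrov.
Total: 200 + 190 + 140 + 170 + 140 + 170 + 180 = £1190.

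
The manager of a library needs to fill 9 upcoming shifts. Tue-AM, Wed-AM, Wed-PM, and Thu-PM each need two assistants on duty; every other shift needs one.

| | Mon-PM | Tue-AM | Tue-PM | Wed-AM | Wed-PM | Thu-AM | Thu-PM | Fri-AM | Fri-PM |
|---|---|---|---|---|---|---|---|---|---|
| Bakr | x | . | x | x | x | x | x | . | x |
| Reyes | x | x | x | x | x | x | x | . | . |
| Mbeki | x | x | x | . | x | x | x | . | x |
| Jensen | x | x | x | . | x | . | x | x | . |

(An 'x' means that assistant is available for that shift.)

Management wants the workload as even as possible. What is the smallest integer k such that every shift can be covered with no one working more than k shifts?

With 4 assistants and 13 worker-slots to fill, someone must work at least ⌈13/4⌉ = 4 shifts, so k ≥ 4.
k = 4 works: Mon-PM→Bakr, Tue-AM→Reyes+Mbeki, Tue-PM→Reyes, Wed-AM→Bakr+Reyes, Wed-PM→Reyes+Mbeki, Thu-AM→Bakr, Thu-PM→Mbeki+Jensen, Fri-AM→Jensen, Fri-PM→Bakr.
Loads: Bakr 4, Reyes 4, Mbeki 3, Jensen 2 — all ≤ 4.

4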